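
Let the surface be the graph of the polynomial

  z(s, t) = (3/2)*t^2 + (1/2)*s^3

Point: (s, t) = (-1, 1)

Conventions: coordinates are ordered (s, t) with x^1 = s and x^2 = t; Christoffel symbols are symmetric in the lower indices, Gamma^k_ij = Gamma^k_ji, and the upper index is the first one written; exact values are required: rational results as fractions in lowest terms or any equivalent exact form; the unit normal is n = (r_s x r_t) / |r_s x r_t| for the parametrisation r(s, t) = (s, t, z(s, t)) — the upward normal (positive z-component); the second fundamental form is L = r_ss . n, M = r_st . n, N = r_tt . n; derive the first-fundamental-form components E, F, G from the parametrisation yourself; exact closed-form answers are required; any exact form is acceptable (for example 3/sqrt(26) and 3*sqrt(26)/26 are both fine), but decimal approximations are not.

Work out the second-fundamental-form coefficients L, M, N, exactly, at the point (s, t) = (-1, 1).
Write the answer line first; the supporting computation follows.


Answer: L = -6/7, M = 0, N = 6/7

z_s = 3/2, z_t = 3, z_ss = -3, z_st = 0, z_tt = 3
E = 13/4, F = 9/2, G = 10; answer radicand W^2 = 49/4
unnormalised second-form numerators: l = -3, m = 0, n = 3; L = l/sqrt(49/4), and similarly M = m/sqrt(W^2), N = n/sqrt(W^2)


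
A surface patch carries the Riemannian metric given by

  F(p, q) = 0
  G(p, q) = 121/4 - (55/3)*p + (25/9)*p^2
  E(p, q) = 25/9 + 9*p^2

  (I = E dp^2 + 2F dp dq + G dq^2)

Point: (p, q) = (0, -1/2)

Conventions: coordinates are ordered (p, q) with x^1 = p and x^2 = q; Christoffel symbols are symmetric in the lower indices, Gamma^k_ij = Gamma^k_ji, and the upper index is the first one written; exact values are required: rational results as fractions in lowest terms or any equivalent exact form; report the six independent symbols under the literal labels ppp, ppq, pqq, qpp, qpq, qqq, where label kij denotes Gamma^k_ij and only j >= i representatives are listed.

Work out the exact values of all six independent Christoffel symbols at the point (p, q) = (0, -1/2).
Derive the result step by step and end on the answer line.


E = 25/9, F = 0, G = 121/4 at the point
E_p = 0, E_q = 0, F_p = 0, F_q = 0, G_p = -55/3, G_q = 0
EG - F^2 = 3025/36;  g^inv = (36/3025) * [[121/4, 0], [0, 25/9]]
first-kind symbols [ij,l] = (1/2)(d_i g_jl + d_j g_il - d_l g_ij): [pp,p] = E_p/2 = 0, [pp,q] = F_p - E_q/2 = 0, [pq,p] = E_q/2 = 0, [pq,q] = G_p/2 = -55/6, [qq,p] = F_q - G_p/2 = 55/6, [qq,q] = G_q/2 = 0
Gamma^p_ij = (G*[ij,p] - F*[ij,q])/(EG - F^2), Gamma^q_ij = (E*[ij,q] - F*[ij,p])/(EG - F^2)

Answer: Gamma_ppp = 0, Gamma_ppq = 0, Gamma_pqq = 33/10, Gamma_qpp = 0, Gamma_qpq = -10/33, Gamma_qqq = 0


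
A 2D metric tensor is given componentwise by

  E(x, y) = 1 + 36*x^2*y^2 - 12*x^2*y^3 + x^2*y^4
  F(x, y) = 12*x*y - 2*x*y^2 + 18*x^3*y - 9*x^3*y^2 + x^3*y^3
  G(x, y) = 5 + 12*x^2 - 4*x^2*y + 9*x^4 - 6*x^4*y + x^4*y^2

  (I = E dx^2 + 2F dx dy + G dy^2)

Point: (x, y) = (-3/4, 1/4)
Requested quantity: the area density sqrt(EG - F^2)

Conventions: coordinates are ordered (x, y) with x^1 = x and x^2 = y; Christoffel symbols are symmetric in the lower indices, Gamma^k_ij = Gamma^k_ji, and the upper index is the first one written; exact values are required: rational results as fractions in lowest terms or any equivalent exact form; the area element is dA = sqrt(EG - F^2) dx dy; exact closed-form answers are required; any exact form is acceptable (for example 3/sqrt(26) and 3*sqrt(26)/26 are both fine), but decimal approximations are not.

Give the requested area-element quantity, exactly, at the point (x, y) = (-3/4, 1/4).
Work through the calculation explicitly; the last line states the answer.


E = 8857/4096, F = -15663/4096, G = 55625/4096; EG - F^2 = 30193/2048

Answer: sqrt(EG - F^2) = sqrt(60386)/64


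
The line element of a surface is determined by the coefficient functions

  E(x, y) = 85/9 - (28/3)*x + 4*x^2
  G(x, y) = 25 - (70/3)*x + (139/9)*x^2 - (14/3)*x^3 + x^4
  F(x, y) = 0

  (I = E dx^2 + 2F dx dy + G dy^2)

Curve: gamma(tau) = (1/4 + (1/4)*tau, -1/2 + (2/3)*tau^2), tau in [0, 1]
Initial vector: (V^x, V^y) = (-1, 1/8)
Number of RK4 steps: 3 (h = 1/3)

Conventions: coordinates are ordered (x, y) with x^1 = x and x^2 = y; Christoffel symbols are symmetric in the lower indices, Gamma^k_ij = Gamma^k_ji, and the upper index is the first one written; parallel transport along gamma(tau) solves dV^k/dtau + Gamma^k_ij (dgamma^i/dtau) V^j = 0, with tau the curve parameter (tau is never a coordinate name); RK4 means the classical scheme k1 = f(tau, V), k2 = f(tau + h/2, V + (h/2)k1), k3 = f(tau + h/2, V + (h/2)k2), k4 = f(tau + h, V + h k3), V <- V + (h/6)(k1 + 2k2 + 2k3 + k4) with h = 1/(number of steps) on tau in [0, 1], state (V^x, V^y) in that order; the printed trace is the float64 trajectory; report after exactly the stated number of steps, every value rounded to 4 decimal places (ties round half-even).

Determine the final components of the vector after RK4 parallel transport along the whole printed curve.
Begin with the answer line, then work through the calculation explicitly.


Answer: V^x = -1.1305, V^y = -0.1319

gamma'(tau) = (1/4, (4/3)*tau); f(tau, V)^k = -Gamma^k_ij(gamma(tau)) gamma'^i(tau) V^j; h = 1/3; intermediate values shown to 6 dp
curve data and Christoffel symbols at the stage parameters:
  tau = 0.000000: gamma = (0.250000, -0.500000), gamma' = (0.250000, 0.000000); Gamma_xxx = -0.498113, Gamma_xxy = 0.000000, Gamma_xyy = 1.115566, Gamma_yxx = 0.000000, Gamma_yxy = -0.409302, Gamma_yyy = 0.000000
  tau = 0.166667: gamma = (0.291667, -0.481481), gamma' = (0.250000, 0.222222); Gamma_xxx = -0.495575, Gamma_xxy = 0.000000, Gamma_xyy = 1.091384, Gamma_yxx = 0.000000, Gamma_yxy = -0.397320, Gamma_yyy = 0.000000
  tau = 0.333333: gamma = (0.333333, -0.425926), gamma' = (0.250000, 0.444444); Gamma_xxx = -0.491803, Gamma_xxy = 0.000000, Gamma_xyy = 1.065574, Gamma_yxx = 0.000000, Gamma_yxy = -0.384615, Gamma_yyy = 0.000000
  tau = 0.500000: gamma = (0.375000, -0.333333), gamma' = (0.250000, 0.666667); Gamma_xxx = -0.486660, Gamma_xxy = 0.000000, Gamma_xyy = 1.037954, Gamma_yxx = 0.000000, Gamma_yxy = -0.371184, Gamma_yyy = 0.000000
  tau = 0.666667: gamma = (0.416667, -0.203704), gamma' = (0.250000, 0.888889); Gamma_xxx = -0.480000, Gamma_xxy = 0.000000, Gamma_xyy = 1.008333, Gamma_yxx = 0.000000, Gamma_yxy = -0.357025, Gamma_yyy = 0.000000
  tau = 0.833333: gamma = (0.458333, -0.037037), gamma' = (0.250000, 1.111111); Gamma_xxx = -0.471676, Gamma_xxy = 0.000000, Gamma_xyy = 0.976517, Gamma_yxx = 0.000000, Gamma_yxy = -0.342138, Gamma_yyy = 0.000000
  tau = 1.000000: gamma = (0.500000, 0.166667), gamma' = (0.250000, 1.333333); Gamma_xxx = -0.461538, Gamma_xxy = 0.000000, Gamma_xyy = 0.942308, Gamma_yxx = 0.000000, Gamma_yxy = -0.326531, Gamma_yyy = 0.000000
step 0: V^x = -1.0000, V^y = 0.1250
step 1: k1 = (-0.124528, 0.012791), k2 = (-0.157298, -0.077498), k3 = (-0.154325, -0.079475), k4 = (-0.175928, -0.170262); V <- V + (h/6)(k1 + 2k2 + 2k3 + k4): V^x = -1.0513, V^y = 0.0988
step 2: k1 = (-0.176056, -0.170211), k2 = (-0.180222, -0.260879), k3 = (-0.169850, -0.262453), k4 = (-0.143103, -0.350598); V <- V + (h/6)(k1 + 2k2 + 2k3 + k4): V^x = -1.1079, V^y = 0.0117
step 3: k1 = (-0.143465, -0.350565), k2 = (-0.082798, -0.434274), k3 = (-0.066468, -0.431623), k4 = (0.035633, -0.502804); V <- V + (h/6)(k1 + 2k2 + 2k3 + k4): V^x = -1.1305, V^y = -0.1319


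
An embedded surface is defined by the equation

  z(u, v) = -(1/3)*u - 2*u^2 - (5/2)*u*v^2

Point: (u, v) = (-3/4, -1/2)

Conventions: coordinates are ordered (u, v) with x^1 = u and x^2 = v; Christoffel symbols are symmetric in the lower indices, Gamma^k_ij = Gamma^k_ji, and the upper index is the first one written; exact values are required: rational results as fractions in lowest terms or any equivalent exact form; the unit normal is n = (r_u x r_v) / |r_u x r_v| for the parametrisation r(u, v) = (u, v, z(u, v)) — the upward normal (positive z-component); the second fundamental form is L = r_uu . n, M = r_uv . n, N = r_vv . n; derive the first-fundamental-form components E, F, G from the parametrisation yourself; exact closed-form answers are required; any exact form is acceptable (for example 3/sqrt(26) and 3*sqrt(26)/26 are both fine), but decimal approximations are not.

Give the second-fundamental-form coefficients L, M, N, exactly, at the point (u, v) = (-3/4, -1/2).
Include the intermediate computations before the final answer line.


z_u = 49/24, z_v = -15/8, z_uu = -4, z_uv = 5/2, z_vv = 15/4
E = 2977/576, F = -245/64, G = 289/64; answer radicand W^2 = 2501/288
unnormalised second-form numerators: l = -4, m = 5/2, n = 15/4; L = l/sqrt(2501/288), and similarly M = m/sqrt(W^2), N = n/sqrt(W^2)

Answer: L = -48*sqrt(5002)/2501, M = 30*sqrt(5002)/2501, N = 45*sqrt(5002)/2501


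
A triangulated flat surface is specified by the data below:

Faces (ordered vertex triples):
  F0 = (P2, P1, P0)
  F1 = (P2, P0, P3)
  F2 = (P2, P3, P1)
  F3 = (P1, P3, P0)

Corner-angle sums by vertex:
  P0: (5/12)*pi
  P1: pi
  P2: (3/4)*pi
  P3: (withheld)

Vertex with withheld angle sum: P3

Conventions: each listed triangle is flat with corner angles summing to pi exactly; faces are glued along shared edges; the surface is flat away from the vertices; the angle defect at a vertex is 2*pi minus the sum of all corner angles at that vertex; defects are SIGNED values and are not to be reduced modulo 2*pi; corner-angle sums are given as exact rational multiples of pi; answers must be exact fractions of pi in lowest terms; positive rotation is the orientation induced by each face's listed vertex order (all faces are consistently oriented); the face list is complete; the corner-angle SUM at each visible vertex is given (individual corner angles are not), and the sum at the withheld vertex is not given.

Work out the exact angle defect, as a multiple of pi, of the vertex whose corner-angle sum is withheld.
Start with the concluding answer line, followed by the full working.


Answer: defect(P3) = pi/6

V = 4, E = 6, F = 4; chi = V - E + F = 2
Gauss-Bonnet: total defect = 2*pi*chi = 4*pi; visible defects sum to (23/6)*pi


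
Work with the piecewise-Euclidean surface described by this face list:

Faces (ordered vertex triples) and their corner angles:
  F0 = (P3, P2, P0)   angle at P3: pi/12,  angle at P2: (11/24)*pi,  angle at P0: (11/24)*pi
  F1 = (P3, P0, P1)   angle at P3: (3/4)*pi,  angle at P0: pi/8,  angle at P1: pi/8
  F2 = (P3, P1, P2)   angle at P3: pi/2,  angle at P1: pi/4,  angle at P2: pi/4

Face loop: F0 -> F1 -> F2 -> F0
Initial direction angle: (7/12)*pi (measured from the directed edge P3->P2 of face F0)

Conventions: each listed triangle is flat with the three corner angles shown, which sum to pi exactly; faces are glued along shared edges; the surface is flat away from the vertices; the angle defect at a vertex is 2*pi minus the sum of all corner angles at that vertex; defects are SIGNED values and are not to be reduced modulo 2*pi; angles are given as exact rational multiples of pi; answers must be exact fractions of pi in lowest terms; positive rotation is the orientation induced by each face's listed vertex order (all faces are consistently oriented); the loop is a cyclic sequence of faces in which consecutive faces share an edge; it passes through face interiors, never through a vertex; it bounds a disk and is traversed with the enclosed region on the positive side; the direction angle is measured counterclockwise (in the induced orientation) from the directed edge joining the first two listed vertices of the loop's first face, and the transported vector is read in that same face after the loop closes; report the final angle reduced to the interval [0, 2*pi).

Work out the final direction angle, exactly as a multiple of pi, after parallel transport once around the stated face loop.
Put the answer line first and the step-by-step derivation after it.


Answer: final direction angle = (5/4)*pi

enclosed vertex P3: corner angles sum to (4/3)*pi, defect = 2*pi - (4/3)*pi = (2/3)*pi
adding the enclosed defects to the starting angle (mod 2*pi, induced orientation) gives the holonomy
final angle = (7/12)*pi + (2/3)*pi = (5/4)*pi (mod 2*pi)


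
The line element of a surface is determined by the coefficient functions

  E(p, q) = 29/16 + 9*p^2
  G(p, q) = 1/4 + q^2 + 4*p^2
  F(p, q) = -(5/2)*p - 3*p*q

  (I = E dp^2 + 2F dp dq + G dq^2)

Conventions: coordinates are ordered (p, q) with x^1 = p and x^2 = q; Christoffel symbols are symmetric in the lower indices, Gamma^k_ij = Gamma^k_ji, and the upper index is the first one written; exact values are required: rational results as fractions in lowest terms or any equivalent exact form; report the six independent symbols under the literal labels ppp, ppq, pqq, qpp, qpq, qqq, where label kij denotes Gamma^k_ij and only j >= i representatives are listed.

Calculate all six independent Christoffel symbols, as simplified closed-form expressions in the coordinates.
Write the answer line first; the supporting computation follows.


Answer: Gamma_ppp = (2304*p^3 - 960*p*q - 256*p)/(2304*p^4 - 960*p^2*q + 208*p^2 + 116*q^2 + 29), Gamma_ppq = (768*p^2*q + 640*p^2)/(2304*p^4 - 960*p^2*q + 208*p^2 + 116*q^2 + 29), Gamma_pqq = (-1792*p^3 - 256*p*q^2 + 160*p*q - 112*p)/(2304*p^4 - 960*p^2*q + 208*p^2 + 116*q^2 + 29), Gamma_qpp = (-348*q - 290)/(2304*p^4 - 960*p^2*q + 208*p^2 + 116*q^2 + 29), Gamma_qpq = (2304*p^3 + 464*p)/(2304*p^4 - 960*p^2*q + 208*p^2 + 116*q^2 + 29), Gamma_qqq = (-768*p^2*q - 1120*p^2 + 116*q)/(2304*p^4 - 960*p^2*q + 208*p^2 + 116*q^2 + 29)

E = 29/16 + 9*p^2; F = -(5/2)*p - 3*p*q; G = 1/4 + q^2 + 4*p^2
Gamma^k_ij = (1/2) g^{kl} (d_i g_jl + d_j g_il - d_l g_ij), with g^inv = (1/(EG-F^2)) [[G, -F], [-F, E]]
first partials: E_p = 18*p, E_q = 0, F_p = -5/2 - 3*q, F_q = -3*p, G_p = 8*p, G_q = 2*q
D = EG - F^2 = 29/64 + (29/16)*q^2 + (13/4)*p^2 - 15*p^2*q + 36*p^4
expanded: Gamma^p_pp = (G E_p - 2F F_p + F E_q)/(2D), Gamma^p_pq = (G E_q - F G_p)/(2D), Gamma^p_qq = (2G F_q - G G_p - F G_q)/(2D), Gamma^q_pp = (2E F_p - E E_q - F E_p)/(2D), Gamma^q_pq = (E G_p - F E_q)/(2D), Gamma^q_qq = (E G_q - 2F F_q + F G_p)/(2D); substitute and cancel common factors


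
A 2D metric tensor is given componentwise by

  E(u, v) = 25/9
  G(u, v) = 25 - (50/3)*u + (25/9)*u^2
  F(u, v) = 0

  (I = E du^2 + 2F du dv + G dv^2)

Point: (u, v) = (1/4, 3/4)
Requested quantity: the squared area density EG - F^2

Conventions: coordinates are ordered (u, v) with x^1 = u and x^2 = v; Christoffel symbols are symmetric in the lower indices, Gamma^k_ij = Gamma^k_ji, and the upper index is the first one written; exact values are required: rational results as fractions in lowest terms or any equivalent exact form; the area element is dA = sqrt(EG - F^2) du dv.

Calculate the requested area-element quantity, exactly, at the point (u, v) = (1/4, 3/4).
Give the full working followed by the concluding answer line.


E = 25/9, F = 0, G = 3025/144; EG - F^2 = 75625/1296

Answer: EG - F^2 = 75625/1296


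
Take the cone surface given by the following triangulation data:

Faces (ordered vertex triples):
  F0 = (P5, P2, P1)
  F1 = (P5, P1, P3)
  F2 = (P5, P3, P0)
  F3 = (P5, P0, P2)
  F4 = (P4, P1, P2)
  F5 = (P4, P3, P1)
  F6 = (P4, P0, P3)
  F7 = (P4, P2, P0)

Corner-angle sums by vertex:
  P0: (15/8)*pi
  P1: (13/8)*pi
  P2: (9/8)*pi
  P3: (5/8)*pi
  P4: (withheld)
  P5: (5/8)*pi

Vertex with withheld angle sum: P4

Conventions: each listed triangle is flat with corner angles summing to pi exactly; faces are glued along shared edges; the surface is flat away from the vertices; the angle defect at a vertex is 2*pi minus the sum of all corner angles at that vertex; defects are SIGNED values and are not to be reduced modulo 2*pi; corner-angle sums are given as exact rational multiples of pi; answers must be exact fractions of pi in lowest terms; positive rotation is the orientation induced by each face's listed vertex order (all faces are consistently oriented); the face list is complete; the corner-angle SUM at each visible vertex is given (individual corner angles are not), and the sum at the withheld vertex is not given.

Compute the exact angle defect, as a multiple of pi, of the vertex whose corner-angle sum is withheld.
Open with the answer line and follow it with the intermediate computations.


Answer: defect(P4) = -pi/8

V = 6, E = 12, F = 8; chi = V - E + F = 2
Gauss-Bonnet: total defect = 2*pi*chi = 4*pi; visible defects sum to (33/8)*pi


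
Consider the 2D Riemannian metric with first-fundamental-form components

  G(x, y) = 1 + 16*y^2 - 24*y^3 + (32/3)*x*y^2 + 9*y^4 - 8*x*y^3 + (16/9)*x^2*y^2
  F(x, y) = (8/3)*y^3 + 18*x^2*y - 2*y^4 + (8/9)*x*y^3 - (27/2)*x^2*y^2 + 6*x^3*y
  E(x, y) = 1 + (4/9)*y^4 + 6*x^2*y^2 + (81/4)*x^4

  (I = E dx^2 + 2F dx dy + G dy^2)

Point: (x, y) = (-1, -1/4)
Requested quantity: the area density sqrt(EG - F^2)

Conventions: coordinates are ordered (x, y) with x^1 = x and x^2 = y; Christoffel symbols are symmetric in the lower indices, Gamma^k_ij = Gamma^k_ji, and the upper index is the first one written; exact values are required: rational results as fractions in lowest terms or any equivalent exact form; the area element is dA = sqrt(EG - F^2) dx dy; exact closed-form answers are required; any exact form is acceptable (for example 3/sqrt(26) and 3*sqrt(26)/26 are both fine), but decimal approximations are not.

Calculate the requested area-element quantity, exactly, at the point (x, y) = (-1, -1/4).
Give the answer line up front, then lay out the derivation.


Answer: sqrt(EG - F^2) = sqrt(51509)/48

E = 12457/576, F = -4469/1152, G = 3985/2304; EG - F^2 = 51509/2304


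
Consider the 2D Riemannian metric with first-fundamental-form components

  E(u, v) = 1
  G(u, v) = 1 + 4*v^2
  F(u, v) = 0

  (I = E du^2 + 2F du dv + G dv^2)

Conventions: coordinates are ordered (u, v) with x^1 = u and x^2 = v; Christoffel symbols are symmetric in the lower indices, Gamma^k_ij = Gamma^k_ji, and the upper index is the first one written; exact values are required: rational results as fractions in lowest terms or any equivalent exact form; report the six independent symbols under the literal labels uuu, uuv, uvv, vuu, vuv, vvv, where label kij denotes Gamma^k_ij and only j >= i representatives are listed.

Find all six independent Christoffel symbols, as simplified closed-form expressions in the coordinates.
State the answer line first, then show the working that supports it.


Answer: Gamma_uuu = 0, Gamma_uuv = 0, Gamma_uvv = 0, Gamma_vuu = 0, Gamma_vuv = 0, Gamma_vvv = 4*v/(4*v^2 + 1)

E = 1; F = 0; G = 1 + 4*v^2
Gamma^k_ij = (1/2) g^{kl} (d_i g_jl + d_j g_il - d_l g_ij), with g^inv = (1/(EG-F^2)) [[G, -F], [-F, E]]
first partials: E_u = 0, E_v = 0, F_u = 0, F_v = 0, G_u = 0, G_v = 8*v
D = EG - F^2 = 1 + 4*v^2
expanded: Gamma^u_uu = (G E_u - 2F F_u + F E_v)/(2D), Gamma^u_uv = (G E_v - F G_u)/(2D), Gamma^u_vv = (2G F_v - G G_u - F G_v)/(2D), Gamma^v_uu = (2E F_u - E E_v - F E_u)/(2D), Gamma^v_uv = (E G_u - F E_v)/(2D), Gamma^v_vv = (E G_v - 2F F_v + F G_u)/(2D); substitute and cancel common factors


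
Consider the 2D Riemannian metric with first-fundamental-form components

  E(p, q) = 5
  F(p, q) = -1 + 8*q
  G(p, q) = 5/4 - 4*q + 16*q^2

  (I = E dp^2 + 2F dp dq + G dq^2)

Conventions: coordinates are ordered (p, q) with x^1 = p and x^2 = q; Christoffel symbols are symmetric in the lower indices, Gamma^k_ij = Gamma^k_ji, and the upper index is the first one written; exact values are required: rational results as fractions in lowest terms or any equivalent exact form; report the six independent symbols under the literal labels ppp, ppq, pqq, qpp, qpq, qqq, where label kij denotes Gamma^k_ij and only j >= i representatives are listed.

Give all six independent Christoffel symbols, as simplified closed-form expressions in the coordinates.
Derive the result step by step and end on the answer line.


E = 5; F = -1 + 8*q; G = 5/4 - 4*q + 16*q^2
Gamma^k_ij = (1/2) g^{kl} (d_i g_jl + d_j g_il - d_l g_ij), with g^inv = (1/(EG-F^2)) [[G, -F], [-F, E]]
first partials: E_p = 0, E_q = 0, F_p = 0, F_q = 8, G_p = 0, G_q = -4 + 32*q
D = EG - F^2 = 21/4 - 4*q + 16*q^2
expanded: Gamma^p_pp = (G E_p - 2F F_p + F E_q)/(2D), Gamma^p_pq = (G E_q - F G_p)/(2D), Gamma^p_qq = (2G F_q - G G_p - F G_q)/(2D), Gamma^q_pp = (2E F_p - E E_q - F E_p)/(2D), Gamma^q_pq = (E G_p - F E_q)/(2D), Gamma^q_qq = (E G_q - 2F F_q + F G_p)/(2D); substitute and cancel common factors

Answer: Gamma_ppp = 0, Gamma_ppq = 0, Gamma_pqq = 32/(64*q^2 - 16*q + 21), Gamma_qpp = 0, Gamma_qpq = 0, Gamma_qqq = (64*q - 8)/(64*q^2 - 16*q + 21)


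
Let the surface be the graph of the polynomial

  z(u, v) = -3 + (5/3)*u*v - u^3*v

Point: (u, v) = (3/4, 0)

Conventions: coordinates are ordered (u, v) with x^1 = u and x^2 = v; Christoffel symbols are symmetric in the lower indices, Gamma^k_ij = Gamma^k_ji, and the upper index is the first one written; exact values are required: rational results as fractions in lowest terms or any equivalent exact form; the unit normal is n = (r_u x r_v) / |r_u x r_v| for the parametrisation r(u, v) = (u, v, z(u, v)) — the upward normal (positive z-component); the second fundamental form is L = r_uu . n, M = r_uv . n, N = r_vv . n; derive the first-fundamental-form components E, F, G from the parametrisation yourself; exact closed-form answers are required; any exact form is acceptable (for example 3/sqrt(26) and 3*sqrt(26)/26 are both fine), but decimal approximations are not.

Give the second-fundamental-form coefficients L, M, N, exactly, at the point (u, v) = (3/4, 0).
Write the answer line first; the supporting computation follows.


Answer: L = 0, M = -4*sqrt(6905)/20715, N = 0

z_u = 0, z_v = 53/64, z_uu = 0, z_uv = -1/48, z_vv = 0
E = 1, F = 0, G = 6905/4096; answer radicand W^2 = 6905/4096
unnormalised second-form numerators: l = 0, m = -1/48, n = 0; L = l/sqrt(6905/4096), and similarly M = m/sqrt(W^2), N = n/sqrt(W^2)


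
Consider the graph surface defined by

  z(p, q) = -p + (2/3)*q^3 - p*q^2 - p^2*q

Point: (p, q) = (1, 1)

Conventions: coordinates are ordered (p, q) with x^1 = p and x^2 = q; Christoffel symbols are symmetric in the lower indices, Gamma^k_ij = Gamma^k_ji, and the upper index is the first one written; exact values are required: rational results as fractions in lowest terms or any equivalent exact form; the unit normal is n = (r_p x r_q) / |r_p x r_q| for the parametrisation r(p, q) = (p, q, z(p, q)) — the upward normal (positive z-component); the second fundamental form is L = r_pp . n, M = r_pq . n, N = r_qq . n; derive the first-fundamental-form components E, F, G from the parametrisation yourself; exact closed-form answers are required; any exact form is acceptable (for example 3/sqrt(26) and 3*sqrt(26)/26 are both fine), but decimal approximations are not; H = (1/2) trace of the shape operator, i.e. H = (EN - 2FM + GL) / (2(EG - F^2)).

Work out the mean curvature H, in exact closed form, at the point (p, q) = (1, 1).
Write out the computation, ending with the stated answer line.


z_p = -4, z_q = -1, z_pp = -2, z_pq = -4, z_qq = 2
E = 17, F = 4, G = 2; answer radicand W^2 = 18
unnormalised second-form numerators: l = -2, m = -4, n = 2; L = l/sqrt(18), and similarly M = m/sqrt(W^2), N = n/sqrt(W^2)
H = (E*n - 2*F*m + G*l) / (2*(EG - F^2)*sqrt(W^2)); E*n - 2*F*m + G*l = 62, EG - F^2 = 18, so H = (31/18)/sqrt(18)

Answer: H = 31*sqrt(2)/108


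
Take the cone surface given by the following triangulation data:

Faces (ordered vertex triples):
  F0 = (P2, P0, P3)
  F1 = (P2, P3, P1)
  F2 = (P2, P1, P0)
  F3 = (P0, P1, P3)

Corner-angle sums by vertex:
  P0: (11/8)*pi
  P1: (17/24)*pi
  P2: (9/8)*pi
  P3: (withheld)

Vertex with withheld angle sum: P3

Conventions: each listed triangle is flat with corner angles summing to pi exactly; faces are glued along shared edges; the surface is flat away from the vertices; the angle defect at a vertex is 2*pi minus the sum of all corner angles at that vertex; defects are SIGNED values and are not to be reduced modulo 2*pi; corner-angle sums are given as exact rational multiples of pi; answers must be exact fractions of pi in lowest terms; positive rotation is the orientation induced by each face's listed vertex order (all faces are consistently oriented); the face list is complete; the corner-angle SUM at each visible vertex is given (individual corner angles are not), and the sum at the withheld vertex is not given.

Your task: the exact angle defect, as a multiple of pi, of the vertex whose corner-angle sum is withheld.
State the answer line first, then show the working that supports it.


Answer: defect(P3) = (29/24)*pi

V = 4, E = 6, F = 4; chi = V - E + F = 2
Gauss-Bonnet: total defect = 2*pi*chi = 4*pi; visible defects sum to (67/24)*pi


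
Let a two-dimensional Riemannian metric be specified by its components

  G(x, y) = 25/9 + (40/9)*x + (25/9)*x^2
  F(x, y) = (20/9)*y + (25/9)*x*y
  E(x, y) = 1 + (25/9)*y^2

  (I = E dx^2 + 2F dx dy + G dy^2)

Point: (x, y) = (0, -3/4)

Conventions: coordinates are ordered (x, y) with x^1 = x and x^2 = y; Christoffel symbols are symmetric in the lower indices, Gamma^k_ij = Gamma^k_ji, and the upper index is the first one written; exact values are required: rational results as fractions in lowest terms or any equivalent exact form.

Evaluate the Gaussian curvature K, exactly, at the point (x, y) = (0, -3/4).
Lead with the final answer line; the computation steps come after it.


Answer: K = -2304/15625

E = 41/16, F = -5/3, G = 25/9, EG - F^2 = 625/144 at the point
E_x = 0, E_y = -25/6, F_x = -25/12, F_y = 20/9, G_x = 40/9, G_y = 0
E_yy = 50/9, F_xy = 25/9, G_xx = 50/9
By Brioschi, K is (det M1 - det M2) divided by (EG - F^2) squared.
M1 = [[-E_yy/2 + F_xy - G_xx/2, E_x/2, F_x - E_y/2], [F_y - G_x/2, E, F], [G_y/2, F, G]] = [[-25/9, 0, 0], [0, 41/16, -5/3], [0, -5/3, 25/9]]; det M1 = -15625/1296
M2 = [[0, E_y/2, G_x/2], [E_y/2, E, F], [G_x/2, F, G]] = [[0, -25/12, 20/9], [-25/12, 41/16, -5/3], [20/9, -5/3, 25/9]]; det M2 = -12025/1296
det M1 - det M2 = -25/9; K = -25/9 / (625/144)^2 = -2304/15625


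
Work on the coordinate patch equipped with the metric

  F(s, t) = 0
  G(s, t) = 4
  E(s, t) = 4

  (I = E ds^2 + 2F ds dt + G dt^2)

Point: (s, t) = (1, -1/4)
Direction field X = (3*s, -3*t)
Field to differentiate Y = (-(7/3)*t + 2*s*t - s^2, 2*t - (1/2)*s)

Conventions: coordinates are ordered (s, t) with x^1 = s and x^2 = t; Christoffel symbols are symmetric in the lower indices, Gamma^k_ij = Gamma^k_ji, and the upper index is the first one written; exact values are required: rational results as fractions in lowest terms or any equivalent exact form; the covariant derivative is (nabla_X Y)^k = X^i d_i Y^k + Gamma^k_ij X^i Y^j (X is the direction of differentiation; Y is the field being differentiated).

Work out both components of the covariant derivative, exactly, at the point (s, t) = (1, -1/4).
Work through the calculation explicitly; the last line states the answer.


E = 4, F = 0, G = 4 at the point
E_s = 0, E_t = 0, F_s = 0, F_t = 0, G_s = 0, G_t = 0
EG - F^2 = 16;  g^inv = (1/16) * [[4, 0], [0, 4]]
first-kind symbols [ij,l] = (1/2)(d_i g_jl + d_j g_il - d_l g_ij): [ss,s] = E_s/2 = 0, [ss,t] = F_s - E_t/2 = 0, [st,s] = E_t/2 = 0, [st,t] = G_s/2 = 0, [tt,s] = F_t - G_s/2 = 0, [tt,t] = G_t/2 = 0
Gamma^s_ij = (G*[ij,s] - F*[ij,t])/(EG - F^2), Gamma^t_ij = (E*[ij,t] - F*[ij,s])/(EG - F^2)
Gamma_sss = 0, Gamma_sst = 0, Gamma_stt = 0, Gamma_tss = 0, Gamma_tst = 0, Gamma_ttt = 0
X = (3, 3/4), Y = (-11/12, -1) at the point

Answer: (nabla_X Y)^s = -31/4, (nabla_X Y)^t = 0


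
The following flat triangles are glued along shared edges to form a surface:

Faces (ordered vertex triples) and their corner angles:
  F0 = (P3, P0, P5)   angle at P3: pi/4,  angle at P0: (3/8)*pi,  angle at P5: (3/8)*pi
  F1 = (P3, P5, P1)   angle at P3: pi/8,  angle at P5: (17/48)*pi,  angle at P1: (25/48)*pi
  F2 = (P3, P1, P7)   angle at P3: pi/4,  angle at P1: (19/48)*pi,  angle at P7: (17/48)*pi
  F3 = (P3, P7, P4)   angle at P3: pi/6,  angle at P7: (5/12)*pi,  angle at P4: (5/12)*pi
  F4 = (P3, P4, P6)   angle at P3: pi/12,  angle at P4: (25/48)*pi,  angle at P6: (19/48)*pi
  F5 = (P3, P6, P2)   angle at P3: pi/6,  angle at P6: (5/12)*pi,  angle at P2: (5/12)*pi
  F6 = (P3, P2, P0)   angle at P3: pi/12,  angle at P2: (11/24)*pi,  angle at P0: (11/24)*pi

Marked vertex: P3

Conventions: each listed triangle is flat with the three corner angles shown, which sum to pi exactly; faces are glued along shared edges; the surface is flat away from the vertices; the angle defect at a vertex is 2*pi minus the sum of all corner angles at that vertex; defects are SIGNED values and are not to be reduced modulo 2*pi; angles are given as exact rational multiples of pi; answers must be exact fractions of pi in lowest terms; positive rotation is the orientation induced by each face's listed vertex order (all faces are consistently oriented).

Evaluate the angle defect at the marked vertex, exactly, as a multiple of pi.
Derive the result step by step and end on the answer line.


Sum of corner angles at P3: (9/8)*pi
defect = 2*pi - (9/8)*pi

Answer: defect(P3) = (7/8)*pi


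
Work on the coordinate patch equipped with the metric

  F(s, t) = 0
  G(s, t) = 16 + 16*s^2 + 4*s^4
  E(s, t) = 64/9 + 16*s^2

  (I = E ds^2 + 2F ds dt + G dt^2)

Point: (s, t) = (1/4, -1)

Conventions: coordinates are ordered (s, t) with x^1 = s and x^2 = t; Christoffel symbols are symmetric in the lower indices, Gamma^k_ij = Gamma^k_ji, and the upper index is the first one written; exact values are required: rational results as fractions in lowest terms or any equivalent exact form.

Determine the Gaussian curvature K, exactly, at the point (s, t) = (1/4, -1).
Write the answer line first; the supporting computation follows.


Answer: K = -6144/58619

E = 73/9, F = 0, G = 1089/64, EG - F^2 = 8833/64 at the point
E_s = 8, E_t = 0, F_s = 0, F_t = 0, G_s = 33/4, G_t = 0
E_tt = 0, F_st = 0, G_ss = 35
K follows from Brioschi's formula, (det M1 - det M2)/(EG - F^2)^2.
M1 = [[-E_tt/2 + F_st - G_ss/2, E_s/2, F_s - E_t/2], [F_t - G_s/2, E, F], [G_t/2, F, G]] = [[-35/2, 4, 0], [-33/8, 73/9, 0], [0, 0, 1089/64]]; det M1 = -136609/64
M2 = [[0, E_t/2, G_s/2], [E_t/2, E, F], [G_s/2, F, G]] = [[0, 0, 33/8], [0, 73/9, 0], [33/8, 0, 1089/64]]; det M2 = -8833/64
det M1 - det M2 = -3993/2; K = -3993/2 / (8833/64)^2 = -6144/58619


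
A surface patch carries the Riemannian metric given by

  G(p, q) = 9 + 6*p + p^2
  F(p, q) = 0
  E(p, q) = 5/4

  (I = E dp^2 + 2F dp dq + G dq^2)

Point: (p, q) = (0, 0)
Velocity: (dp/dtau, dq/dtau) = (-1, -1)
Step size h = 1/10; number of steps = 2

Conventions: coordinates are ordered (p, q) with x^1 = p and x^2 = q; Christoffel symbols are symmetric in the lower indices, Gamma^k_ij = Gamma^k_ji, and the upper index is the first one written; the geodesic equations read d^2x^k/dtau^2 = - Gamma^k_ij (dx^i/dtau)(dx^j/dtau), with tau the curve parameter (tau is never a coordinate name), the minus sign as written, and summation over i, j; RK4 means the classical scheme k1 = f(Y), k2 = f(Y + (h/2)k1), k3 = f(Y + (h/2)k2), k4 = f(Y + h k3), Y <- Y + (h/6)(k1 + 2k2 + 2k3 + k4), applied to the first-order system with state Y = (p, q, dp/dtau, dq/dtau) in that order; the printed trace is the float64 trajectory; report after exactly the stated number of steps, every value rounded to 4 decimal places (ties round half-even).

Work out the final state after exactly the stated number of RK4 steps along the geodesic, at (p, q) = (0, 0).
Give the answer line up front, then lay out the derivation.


Answer: p = -0.1490, q = -0.2117, dp/dtau = -0.4770, dq/dtau = -1.1073

f(Y) = (dp/dtau, dq/dtau, -Gamma^p_ij Y'^i Y'^j, -Gamma^q_ij Y'^i Y'^j) with the Gammas evaluated at the stage position; h = 0.100000; intermediate values shown to 6 dp
step 0: p = 0.0000, q = 0.0000, dp/dtau = -1.0000, dq/dtau = -1.0000
step 1:
  k1: at (p, q) = (0.000000, 0.000000), (dp/dtau, dq/dtau) = (-1.000000, -1.000000); Gamma_ppp = 0.000000, Gamma_ppq = 0.000000, Gamma_pqq = -2.400000, Gamma_qpp = 0.000000, Gamma_qpq = 0.333333, Gamma_qqq = 0.000000; k1 = (-1.000000, -1.000000, 2.400000, -0.666667)
  k2: at (p, q) = (-0.050000, -0.050000), (dp/dtau, dq/dtau) = (-0.880000, -1.033333); Gamma_ppp = 0.000000, Gamma_ppq = 0.000000, Gamma_pqq = -2.360000, Gamma_qpp = 0.000000, Gamma_qpq = 0.338983, Gamma_qqq = 0.000000; k2 = (-0.880000, -1.033333, 2.519956, -0.616497)
  k3: at (p, q) = (-0.044000, -0.051667), (dp/dtau, dq/dtau) = (-0.874002, -1.030825); Gamma_ppp = 0.000000, Gamma_ppq = 0.000000, Gamma_pqq = -2.364800, Gamma_qpp = 0.000000, Gamma_qpq = 0.338295, Gamma_qqq = 0.000000; k3 = (-0.874002, -1.030825, 2.512836, -0.609569)
  k4: at (p, q) = (-0.087400, -0.103082), (dp/dtau, dq/dtau) = (-0.748716, -1.060957); Gamma_ppp = 0.000000, Gamma_ppq = 0.000000, Gamma_pqq = -2.330080, Gamma_qpp = 0.000000, Gamma_qpq = 0.343336, Gamma_qqq = 0.000000; k4 = (-0.748716, -1.060957, 2.622807, -0.545462)
  Y <- Y + (h/6)(k1 + 2k2 + 2k3 + k4): p = -0.0876, q = -0.1032, dp/dtau = -0.7485, dq/dtau = -1.0611
step 2:
  k1: at (p, q) = (-0.087612, -0.103155), (dp/dtau, dq/dtau) = (-0.748527, -1.061071); Gamma_ppp = 0.000000, Gamma_ppq = 0.000000, Gamma_pqq = -2.329910, Gamma_qpp = 0.000000, Gamma_qpq = 0.343361, Gamma_qqq = 0.000000; k1 = (-0.748527, -1.061071, 2.623180, -0.545422)
  k2: at (p, q) = (-0.125038, -0.156208), (dp/dtau, dq/dtau) = (-0.617368, -1.088342); Gamma_ppp = 0.000000, Gamma_ppq = 0.000000, Gamma_pqq = -2.299969, Gamma_qpp = 0.000000, Gamma_qpq = 0.347831, Gamma_qqq = 0.000000; k2 = (-0.617368, -1.088342, 2.724287, -0.467420)
  k3: at (p, q) = (-0.118480, -0.157572), (dp/dtau, dq/dtau) = (-0.612312, -1.084442); Gamma_ppp = 0.000000, Gamma_ppq = 0.000000, Gamma_pqq = -2.305216, Gamma_qpp = 0.000000, Gamma_qpq = 0.347039, Gamma_qqq = 0.000000; k3 = (-0.612312, -1.084442, 2.710967, -0.460880)
  k4: at (p, q) = (-0.148843, -0.211599), (dp/dtau, dq/dtau) = (-0.477430, -1.107159); Gamma_ppp = 0.000000, Gamma_ppq = 0.000000, Gamma_pqq = -2.280925, Gamma_qpp = 0.000000, Gamma_qpq = 0.350735, Gamma_qqq = 0.000000; k4 = (-0.477430, -1.107159, 2.795961, -0.370791)
  Y <- Y + (h/6)(k1 + 2k2 + 2k3 + k4): p = -0.1490, q = -0.2117, dp/dtau = -0.4770, dq/dtau = -1.1073


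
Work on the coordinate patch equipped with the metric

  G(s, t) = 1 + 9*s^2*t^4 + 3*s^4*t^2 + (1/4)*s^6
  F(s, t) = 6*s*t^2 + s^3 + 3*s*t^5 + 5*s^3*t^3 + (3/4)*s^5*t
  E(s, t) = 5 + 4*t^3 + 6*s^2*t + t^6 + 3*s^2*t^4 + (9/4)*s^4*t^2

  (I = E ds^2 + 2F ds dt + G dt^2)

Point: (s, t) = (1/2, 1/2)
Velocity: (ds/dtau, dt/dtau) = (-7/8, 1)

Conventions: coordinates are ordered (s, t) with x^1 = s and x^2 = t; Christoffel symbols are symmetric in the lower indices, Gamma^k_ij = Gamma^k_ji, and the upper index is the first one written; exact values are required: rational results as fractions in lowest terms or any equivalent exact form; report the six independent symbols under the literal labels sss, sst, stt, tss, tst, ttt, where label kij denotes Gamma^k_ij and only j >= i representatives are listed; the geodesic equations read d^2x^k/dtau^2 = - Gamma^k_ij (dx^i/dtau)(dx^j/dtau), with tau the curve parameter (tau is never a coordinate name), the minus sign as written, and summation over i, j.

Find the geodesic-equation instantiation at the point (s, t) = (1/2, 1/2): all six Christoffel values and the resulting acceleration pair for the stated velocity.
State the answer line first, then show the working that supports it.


Answer: Gamma_sss = 74/279, Gamma_sst = 37/93, Gamma_stt = 148/279, Gamma_tss = 14/279, Gamma_tst = 7/93, Gamma_ttt = 28/279; accelerations (d^2s/dtau^2, d^2t/dtau^2) = (-37/992, -7/992)

E = 1625/256, F = 259/256, G = 305/256 at the point
E_s = 111/32, E_t = 333/64, F_s = 375/128, F_t = 507/128, G_s = 63/64, G_t = 21/16
EG - F^2 = 837/128;  g^inv = (128/837) * [[305/256, -259/256], [-259/256, 1625/256]]
first-kind symbols [ij,l] = (1/2)(d_i g_jl + d_j g_il - d_l g_ij): [ss,s] = E_s/2 = 111/64, [ss,t] = F_s - E_t/2 = 21/64, [st,s] = E_t/2 = 333/128, [st,t] = G_s/2 = 63/128, [tt,s] = F_t - G_s/2 = 111/32, [tt,t] = G_t/2 = 21/32
Gamma^s_ij = (G*[ij,s] - F*[ij,t])/(EG - F^2), Gamma^t_ij = (E*[ij,t] - F*[ij,s])/(EG - F^2)
Gamma_sss = 74/279, Gamma_sst = 37/93, Gamma_stt = 148/279, Gamma_tss = 14/279, Gamma_tst = 7/93, Gamma_ttt = 28/279
d^2s/dtau^2 = -(Gamma_sss*(-7/8)^2 + 2*Gamma_sst*(-7/8)*(1) + Gamma_stt*(1)^2) = -37/992
d^2t/dtau^2 = -(Gamma_tss*(-7/8)^2 + 2*Gamma_tst*(-7/8)*(1) + Gamma_ttt*(1)^2) = -7/992


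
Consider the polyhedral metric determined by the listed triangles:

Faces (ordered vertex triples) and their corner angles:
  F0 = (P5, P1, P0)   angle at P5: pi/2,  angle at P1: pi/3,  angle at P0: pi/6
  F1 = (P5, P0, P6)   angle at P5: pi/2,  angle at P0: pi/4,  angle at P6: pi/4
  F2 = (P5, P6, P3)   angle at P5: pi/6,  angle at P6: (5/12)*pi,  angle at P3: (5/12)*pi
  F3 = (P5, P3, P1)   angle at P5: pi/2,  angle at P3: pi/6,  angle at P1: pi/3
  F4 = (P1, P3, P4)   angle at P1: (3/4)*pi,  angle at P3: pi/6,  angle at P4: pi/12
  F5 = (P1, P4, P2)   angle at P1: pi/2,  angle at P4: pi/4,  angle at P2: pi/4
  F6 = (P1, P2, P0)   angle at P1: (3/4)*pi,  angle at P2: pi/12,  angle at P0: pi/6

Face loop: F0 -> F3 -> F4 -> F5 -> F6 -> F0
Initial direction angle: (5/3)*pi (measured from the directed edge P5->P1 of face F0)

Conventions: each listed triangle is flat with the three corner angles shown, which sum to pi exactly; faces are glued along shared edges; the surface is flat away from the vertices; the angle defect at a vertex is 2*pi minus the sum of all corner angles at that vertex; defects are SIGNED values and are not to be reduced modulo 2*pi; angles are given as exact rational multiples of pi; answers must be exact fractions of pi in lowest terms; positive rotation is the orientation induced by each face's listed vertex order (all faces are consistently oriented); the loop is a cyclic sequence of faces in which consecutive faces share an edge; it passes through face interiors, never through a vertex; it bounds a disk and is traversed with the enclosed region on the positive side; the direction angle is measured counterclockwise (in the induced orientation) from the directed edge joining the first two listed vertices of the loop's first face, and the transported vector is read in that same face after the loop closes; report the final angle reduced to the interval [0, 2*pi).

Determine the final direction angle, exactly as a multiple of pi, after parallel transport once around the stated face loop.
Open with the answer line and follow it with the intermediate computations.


Answer: final direction angle = pi

enclosed vertex P1: corner angles sum to (8/3)*pi, defect = 2*pi - (8/3)*pi = (-2/3)*pi
the final direction is the initial angle plus the enclosed defects, taken mod 2*pi in the induced orientation
final angle = (5/3)*pi - (2/3)*pi = pi (mod 2*pi)


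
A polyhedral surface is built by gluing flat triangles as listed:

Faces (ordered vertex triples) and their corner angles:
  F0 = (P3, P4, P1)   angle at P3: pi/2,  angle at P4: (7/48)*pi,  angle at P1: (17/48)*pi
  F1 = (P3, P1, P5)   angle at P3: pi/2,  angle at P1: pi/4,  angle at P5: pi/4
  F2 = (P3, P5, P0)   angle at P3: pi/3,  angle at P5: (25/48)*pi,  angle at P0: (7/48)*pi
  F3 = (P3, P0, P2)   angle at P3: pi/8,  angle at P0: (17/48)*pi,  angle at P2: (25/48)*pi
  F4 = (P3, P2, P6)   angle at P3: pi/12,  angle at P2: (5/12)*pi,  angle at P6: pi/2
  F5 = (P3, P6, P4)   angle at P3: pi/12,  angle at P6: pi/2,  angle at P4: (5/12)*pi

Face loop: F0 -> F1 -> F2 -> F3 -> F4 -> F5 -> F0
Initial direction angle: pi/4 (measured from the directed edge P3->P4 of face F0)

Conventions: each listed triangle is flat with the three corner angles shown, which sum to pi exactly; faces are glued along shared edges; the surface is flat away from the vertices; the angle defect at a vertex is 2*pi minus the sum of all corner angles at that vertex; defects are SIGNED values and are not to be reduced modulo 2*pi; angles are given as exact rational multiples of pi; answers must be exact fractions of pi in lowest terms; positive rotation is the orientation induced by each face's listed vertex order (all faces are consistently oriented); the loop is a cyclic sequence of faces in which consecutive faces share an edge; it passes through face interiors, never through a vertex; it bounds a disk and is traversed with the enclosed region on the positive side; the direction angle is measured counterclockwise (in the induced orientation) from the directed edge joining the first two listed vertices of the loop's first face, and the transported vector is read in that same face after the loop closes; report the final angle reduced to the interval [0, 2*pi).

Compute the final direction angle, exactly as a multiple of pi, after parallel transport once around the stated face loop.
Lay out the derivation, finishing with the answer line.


enclosed vertex P3: corner angles sum to (13/8)*pi, defect = 2*pi - (13/8)*pi = (3/8)*pi
the final direction is the initial angle plus the enclosed defects, taken mod 2*pi in the induced orientation
final angle = pi/4 + (3/8)*pi = (5/8)*pi (mod 2*pi)

Answer: final direction angle = (5/8)*pi
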